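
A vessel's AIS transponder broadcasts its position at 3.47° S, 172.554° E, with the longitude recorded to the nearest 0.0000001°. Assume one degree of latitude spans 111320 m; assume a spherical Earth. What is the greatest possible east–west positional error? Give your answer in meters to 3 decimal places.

Rounding to 7 decimal places leaves the longitude within ±5e-08° of the true value.
At latitude 3.47° a degree of longitude spans 111320 m × cos 3.47° = 111320 × 0.9982 ≈ 111116 m.
Maximum E–W displacement: 5e-08 × 111116 = 0.0055558 m.

0.006 meters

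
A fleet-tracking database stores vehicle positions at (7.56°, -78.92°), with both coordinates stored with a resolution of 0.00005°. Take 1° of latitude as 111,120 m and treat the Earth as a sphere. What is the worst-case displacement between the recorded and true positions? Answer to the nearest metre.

With a 0.00005° grid the true value lies within half a step, ±0.00005°/2 = ±2.5e-05°, of the stored one.
North–south component: 2.5e-05° × 111120 = 2.778 m.
Longitude error → 2.5e-05 × 111120 × cos 7.56° = 2.5e-05 × 111120 × 0.9913 ≈ 2.75385 m.
The two errors are perpendicular, so the maximum displacement is √(2.778² + 2.75385²) ≈ 3.91165 m.

4 metres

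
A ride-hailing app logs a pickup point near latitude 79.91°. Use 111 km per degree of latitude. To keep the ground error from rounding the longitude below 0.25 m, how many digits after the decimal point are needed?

At 79.91° one degree of longitude covers 111000 × cos 79.91° ≈ 111000 × 0.1752 ≈ 19446.6 m.
Rounding to N decimal places gives at most 0.5 × 10⁻ᴺ degrees of error, i.e. 0.5 × 10⁻ᴺ × 19446.6 m.
Setting 9723.32 × 10⁻ᴺ ≤ 0.25 gives 10ᴺ ≥ 3.889e+04, i.e. N ≥ 4.59.
At 4 places the error can reach 0.972 m, but 5 places keeps it to 0.0972 m.

5 decimal places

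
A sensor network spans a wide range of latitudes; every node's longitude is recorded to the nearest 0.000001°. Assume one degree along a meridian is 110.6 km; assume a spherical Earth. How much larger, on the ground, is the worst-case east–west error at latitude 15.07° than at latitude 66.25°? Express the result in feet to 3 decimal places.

0.102 feet

Rounding to 6 decimal places leaves the longitude within ±5e-07° of the true value.
Error at 15.07° = 5e-07° × 110600 × cos 15.07° ≈ 0.0553 × 0.9656 = 0.053398 m.
At 66.25°: 5e-07° × 110600 × cos 66.25° = 5e-07 × 110600 × 0.4027 ≈ 0.022272 m.
So the lower-latitude error exceeds the higher by 0.053398 − 0.022272 = 0.031126 m.
In feet: 0.0311263 m ÷ 0.3048 ≈ 0.10212 ft.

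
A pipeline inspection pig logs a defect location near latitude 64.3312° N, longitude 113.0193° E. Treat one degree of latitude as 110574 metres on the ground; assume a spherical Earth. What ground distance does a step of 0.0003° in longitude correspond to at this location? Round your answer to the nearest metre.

At 64.3312° a degree of longitude is 110574 × cos 64.3312° ≈ 47897.2 m, so 0.0003° corresponds to 14.3691 m.

14 metres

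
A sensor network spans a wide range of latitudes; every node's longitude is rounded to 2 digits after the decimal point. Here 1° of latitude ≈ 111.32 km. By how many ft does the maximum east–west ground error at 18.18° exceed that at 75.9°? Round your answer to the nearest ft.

Rounding to 2 decimal places leaves the longitude within ±0.005° of the true value.
Error at 18.18° = 0.005° × 111320 × cos 18.18° ≈ 556.6 × 0.9501 = 528.82 m.
Error at 75.9° = 0.005° × 111320 × cos 75.9° ≈ 556.6 × 0.2436 = 135.6 m.
So the lower-latitude error exceeds the higher by 528.82 − 135.6 = 393.22 m.
In feet: 393.219 m ÷ 0.3048 ≈ 1290.1 ft.

1290 ft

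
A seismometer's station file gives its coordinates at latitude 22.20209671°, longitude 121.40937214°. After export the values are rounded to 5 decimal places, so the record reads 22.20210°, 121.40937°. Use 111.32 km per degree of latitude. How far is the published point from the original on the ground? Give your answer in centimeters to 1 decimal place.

42.8 centimeters

Δlat = 22.20209671 − 22.20210 = -0.00000329°; Δlon = 121.40937214 − 121.40937 = +0.00000214°.
North–south shift: -0.00000329 × 111320 = -0.366243 m.
E–W at 22.2021°: 0.00000214° × 111320 × cos 22.2021° = 0.00000214 × 111320 × 0.9259 ≈ 0.220562 m.
Distance: √(0.366243² + 0.220562²) ≈ 0.427529 m.
That is 0.427529 m = 42.753 cm.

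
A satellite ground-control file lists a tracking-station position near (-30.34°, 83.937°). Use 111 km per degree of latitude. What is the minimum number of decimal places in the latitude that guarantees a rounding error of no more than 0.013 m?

One degree of latitude covers 111000 m.
Rounding to N decimal places gives at most 0.5 × 10⁻ᴺ degrees of error, i.e. 0.5 × 10⁻ᴺ × 111000 m.
Need 0.5 × 111000 × 10⁻ᴺ ≤ 0.013 → 10⁻ᴺ ≤ 2.342e-07, so N ≥ 6.63.
At 6 places the error can reach 0.0555 m, but 7 places keeps it to 0.00555 m.

7 decimal places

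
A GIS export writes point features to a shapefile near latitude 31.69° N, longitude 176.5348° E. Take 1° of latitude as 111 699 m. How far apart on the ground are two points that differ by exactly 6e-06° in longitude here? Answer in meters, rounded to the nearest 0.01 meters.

6e-06° of longitude at 31.69° is 6e-06 × 111699 × cos 31.69° ≈ 6e-06 × 95045 = 0.57027 m.

0.57 meters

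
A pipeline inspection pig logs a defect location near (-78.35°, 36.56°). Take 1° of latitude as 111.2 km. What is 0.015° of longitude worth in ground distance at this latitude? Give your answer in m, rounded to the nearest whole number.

337 m

One degree of longitude here spans 111200 × cos 78.35° = 111200 × 0.2019 ≈ 22454.9 m; 0.015° of that is 336.824 m.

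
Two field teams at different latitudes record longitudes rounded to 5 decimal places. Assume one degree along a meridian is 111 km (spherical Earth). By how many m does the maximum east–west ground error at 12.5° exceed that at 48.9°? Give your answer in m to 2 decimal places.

0.18 m

Rounding to 5 decimal places leaves the longitude within ±5e-06° of the true value.
At 12.5°: 5e-06° × 111000 × cos 12.5° = 5e-06 × 111000 × 0.9763 ≈ 0.54184 m.
Error at 48.9° = 5e-06° × 111000 × cos 48.9° ≈ 0.555 × 0.6574 = 0.36484 m.
So the lower-latitude error exceeds the higher by 0.54184 − 0.36484 = 0.177 m.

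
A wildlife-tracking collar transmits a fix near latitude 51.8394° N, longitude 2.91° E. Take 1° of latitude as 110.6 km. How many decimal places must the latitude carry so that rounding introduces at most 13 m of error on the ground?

4

One degree of latitude covers 110600 m.
With N decimal places the half-ulp bound is 0.5·10⁻ᴺ°, or 0.5·10⁻ᴺ × 110600 m on the ground.
Need 0.5 × 110600 × 10⁻ᴺ ≤ 13 → 10⁻ᴺ ≤ 2.351e-04, so N ≥ 3.63.
N = 3 would give 55.3 m (too coarse); N = 4 gives 5.53 m ≤ 13 m.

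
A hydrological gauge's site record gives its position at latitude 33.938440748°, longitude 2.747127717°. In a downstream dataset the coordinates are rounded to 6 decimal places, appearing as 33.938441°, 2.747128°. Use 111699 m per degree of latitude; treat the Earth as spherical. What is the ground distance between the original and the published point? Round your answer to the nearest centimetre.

4 centimetres

The latitude changed by -0.000000252° and the longitude by -0.000000283°.
N–S: -0.000000252° × 111699 m/° = -0.0281481 m.
East–west at this latitude: -0.000000283° × 111699 × cos 33.9384° ≈ -0.000000283 × 92669.7 = -0.0262255 m.
Hypotenuse of the two orthogonal shifts: √(0.0281481² + 0.0262255²) = 0.038472 m.
That is 0.038472 m = 3.8472 cm.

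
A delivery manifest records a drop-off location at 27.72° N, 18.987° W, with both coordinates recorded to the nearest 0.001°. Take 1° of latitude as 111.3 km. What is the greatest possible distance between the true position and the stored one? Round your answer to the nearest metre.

74 metres

Rounding to 3 decimal places leaves each coordinate within ±0.0005° of the true value.
Latitude error → 0.0005 × 111300 = 55.65 m along the meridian.
Longitude error → 0.0005 × 111300 × cos 27.72° = 0.0005 × 111300 × 0.8852 ≈ 49.2631 m.
The two errors are perpendicular, so the maximum displacement is √(55.65² + 49.2631²) ≈ 74.3221 m.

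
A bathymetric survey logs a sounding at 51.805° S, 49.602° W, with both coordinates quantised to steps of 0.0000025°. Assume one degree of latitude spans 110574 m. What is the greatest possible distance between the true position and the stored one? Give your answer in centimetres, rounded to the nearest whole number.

16 centimetres

With a 0.0000025° grid the true value lies within half a step, ±0.0000025°/2 = ±1.25e-06°, of the stored one.
N–S: 1.25e-06° × 110574 m/° = 0.138217 m.
E–W at 51.805°: 1.25e-06° × 110574 × cos 51.805° = 1.25e-06 × 110574 × 0.6183 ≈ 0.0854654 m.
Combining orthogonally: (0.138217² + 0.0854654²)^½ ≈ 0.162507 m.
That is 0.162507 m = 16.251 cm.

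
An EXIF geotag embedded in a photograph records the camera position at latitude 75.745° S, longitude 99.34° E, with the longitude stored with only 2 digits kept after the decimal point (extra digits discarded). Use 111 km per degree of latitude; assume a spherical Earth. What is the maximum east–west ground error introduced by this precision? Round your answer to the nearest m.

Truncating at 2 decimal places can drop up to a full unit in the last place, so the longitude may be off by as much as 0.01°.
At latitude 75.745° a degree of longitude spans 111000 m × cos 75.745° = 111000 × 0.2462 ≈ 27332.4 m.
So at most 0.01° × 27332.4 ≈ 273.324 m east–west.

273 m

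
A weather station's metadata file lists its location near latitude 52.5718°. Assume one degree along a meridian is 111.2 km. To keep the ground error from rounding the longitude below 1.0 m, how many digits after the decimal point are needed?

At 52.5718° one degree of longitude covers 111200 × cos 52.5718° ≈ 111200 × 0.6078 ≈ 67583.7 m.
N decimal places → at most half a unit in the last place, 0.5 × 10⁻ᴺ° = 67583.7/2 × 10⁻ᴺ m.
Setting 33791.8 × 10⁻ᴺ ≤ 1.0 gives 10ᴺ ≥ 3.379e+04, i.e. N ≥ 4.53.
So 5 decimal places suffice (0.338 m); 4 would allow up to 3.38 m.

5 decimal places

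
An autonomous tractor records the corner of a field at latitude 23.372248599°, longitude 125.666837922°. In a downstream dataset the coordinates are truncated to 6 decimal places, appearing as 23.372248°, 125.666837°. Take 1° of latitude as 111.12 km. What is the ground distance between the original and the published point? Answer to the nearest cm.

12 cm

Δlat = 23.372248599 − 23.372248 = +0.000000599°; Δlon = 125.666837922 − 125.666837 = +0.000000922°.
N–S: 0.000000599° × 111120 m/° = 0.0665609 m.
E–W at 23.3722°: 0.000000922° × 111120 × cos 23.3722° = 0.000000922 × 111120 × 0.9179 ≈ 0.0940461 m.
Combined displacement = (0.0665609² + 0.0940461²)^½ ≈ 0.115217 m.
That is 0.115217 m = 11.522 cm.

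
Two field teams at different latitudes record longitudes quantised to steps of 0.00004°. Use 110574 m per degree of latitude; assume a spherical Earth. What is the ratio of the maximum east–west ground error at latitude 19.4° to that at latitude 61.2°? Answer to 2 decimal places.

1.96

With a 0.00004° grid the true value lies within half a step, ±0.00004°/2 = ±2e-05°, of the stored one.
Error at 19.4° = 2e-05° × 110574 × cos 19.4° ≈ 2.2115 × 0.9432 = 2.0859 m.
Error at 61.2° = 2e-05° × 110574 × cos 61.2° ≈ 2.2115 × 0.4818 = 1.0654 m.
Ratio: 2.0859 / 1.0654 = cos 19.4° / cos 61.2° ≈ 1.9579.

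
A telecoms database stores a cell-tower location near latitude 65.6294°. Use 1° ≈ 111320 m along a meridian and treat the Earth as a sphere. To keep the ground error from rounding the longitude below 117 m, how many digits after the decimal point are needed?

At 65.6294° one degree of longitude covers 111320 × cos 65.6294° ≈ 111320 × 0.4126 ≈ 45934.8 m.
With N decimal places the half-ulp bound is 0.5·10⁻ᴺ°, or 0.5·10⁻ᴺ × 45934.8 m on the ground.
Setting 22967.4 × 10⁻ᴺ ≤ 117 gives 10ᴺ ≥ 196.3, i.e. N ≥ 2.29.
So 3 decimal places suffice (23 m); 2 would allow up to 230 m.

3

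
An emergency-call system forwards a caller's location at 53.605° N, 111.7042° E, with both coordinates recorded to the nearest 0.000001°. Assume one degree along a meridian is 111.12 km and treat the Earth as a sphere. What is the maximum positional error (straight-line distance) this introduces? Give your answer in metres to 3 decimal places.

Rounding to 6 decimal places leaves each coordinate within ±5e-07° of the true value.
N–S: 5e-07° × 111120 m/° = 0.05556 m.
East–west component at 53.605°: 5e-07° × 111120 × cos 53.605° ≈ 5e-07 × 65932.9 ≈ 0.0329665 m.
Worst case both components are at the extreme and orthogonal: √(0.05556² + 0.0329665²) ≈ 0.0646042 m.

0.065 metres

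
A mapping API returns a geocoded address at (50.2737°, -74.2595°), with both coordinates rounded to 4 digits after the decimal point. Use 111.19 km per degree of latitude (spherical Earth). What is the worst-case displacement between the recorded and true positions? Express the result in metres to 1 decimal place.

6.6 metres

Rounding to 4 decimal places leaves each coordinate within ±5e-05° of the true value.
Latitude error → 5e-05 × 111190 = 5.5595 m along the meridian.
Longitude error → 5e-05 × 111190 × cos 50.2737° = 5e-05 × 111190 × 0.6391 ≈ 3.55319 m.
The two errors are perpendicular, so the maximum displacement is √(5.5595² + 3.55319²) ≈ 6.59797 m.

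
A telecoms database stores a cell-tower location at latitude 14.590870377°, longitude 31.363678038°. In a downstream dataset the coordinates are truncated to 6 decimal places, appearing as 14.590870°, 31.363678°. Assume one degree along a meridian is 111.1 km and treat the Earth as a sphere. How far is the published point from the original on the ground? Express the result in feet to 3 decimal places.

The latitude changed by +0.000000377° and the longitude by +0.000000038°.
N–S: 0.000000377° × 111100 m/° = 0.0418847 m.
East–west at this latitude: 0.000000038° × 111100 × cos 14.5909° ≈ 0.000000038 × 107517 = 0.00408564 m.
Distance: √(0.0418847² + 0.00408564²) ≈ 0.0420835 m.
In feet: 0.0420835 m ÷ 0.3048 ≈ 0.13807 ft.

0.138 feet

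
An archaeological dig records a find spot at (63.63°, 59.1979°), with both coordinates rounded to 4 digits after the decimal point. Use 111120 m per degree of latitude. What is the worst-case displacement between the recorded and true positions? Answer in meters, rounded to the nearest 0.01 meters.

6.08 meters

Rounding to 4 decimal places leaves each coordinate within ±5e-05° of the true value.
Latitude error → 5e-05 × 111120 = 5.556 m along the meridian.
East–west component at 63.63°: 5e-05° × 111120 × cos 63.63° ≈ 5e-05 × 49355.7 ≈ 2.46779 m.
Combining orthogonally: (5.556² + 2.46779²)^½ ≈ 6.0794 m.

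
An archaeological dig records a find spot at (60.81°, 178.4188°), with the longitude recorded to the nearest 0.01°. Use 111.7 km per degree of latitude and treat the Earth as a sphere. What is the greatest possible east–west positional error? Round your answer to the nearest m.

Rounding to 2 decimal places leaves the longitude within ±0.005° of the true value.
Parallels shrink by cos φ, so at 60.81° a degree of longitude is 111700 × 0.4877 ≈ 54476.9 m.
East–west error: 0.005° × 54476.9 m/° ≈ 272.385 m.

272 m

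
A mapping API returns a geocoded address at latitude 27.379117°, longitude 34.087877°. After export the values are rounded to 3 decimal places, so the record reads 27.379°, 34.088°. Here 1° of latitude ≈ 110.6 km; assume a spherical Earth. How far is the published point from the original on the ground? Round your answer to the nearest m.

Δlat = 27.379117 − 27.379 = +0.000117°; Δlon = 34.087877 − 34.088 = -0.000123°.
N–S: 0.000117° × 110600 m/° = 12.9402 m.
East–west at this latitude: -0.000123° × 110600 × cos 27.379° ≈ -0.000123 × 98211 = -12.08 m.
Hypotenuse of the two orthogonal shifts: √(12.9402² + 12.08²) = 17.7024 m.

18 m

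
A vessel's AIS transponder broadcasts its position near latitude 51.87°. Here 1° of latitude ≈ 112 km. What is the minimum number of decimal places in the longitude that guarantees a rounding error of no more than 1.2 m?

At 51.87° one degree of longitude covers 112000 × cos 51.87° ≈ 112000 × 0.6174 ≈ 69154.2 m.
Rounding to N decimal places gives at most 0.5 × 10⁻ᴺ degrees of error, i.e. 0.5 × 10⁻ᴺ × 69154.2 m.
Need 0.5 × 69154.2 × 10⁻ᴺ ≤ 1.2 → 10⁻ᴺ ≤ 3.471e-05, so N ≥ 4.46.
N = 4 would give 3.46 m (too coarse); N = 5 gives 0.346 m ≤ 1.2 m.

5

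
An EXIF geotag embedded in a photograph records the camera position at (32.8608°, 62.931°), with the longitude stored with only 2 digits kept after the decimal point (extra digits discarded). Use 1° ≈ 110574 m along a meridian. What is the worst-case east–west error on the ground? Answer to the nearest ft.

Truncating at 2 decimal places can drop up to a full unit in the last place, so the longitude may be off by as much as 0.01°.
Parallels shrink by cos φ, so at 32.8608° a degree of longitude is 110574 × 0.8400 ≈ 92881.2 m.
East–west error: 0.01° × 92881.2 m/° ≈ 928.812 m.
Converting: 928.812 m × 3.2808 ft/m ≈ 3047.3 ft.

3047 ft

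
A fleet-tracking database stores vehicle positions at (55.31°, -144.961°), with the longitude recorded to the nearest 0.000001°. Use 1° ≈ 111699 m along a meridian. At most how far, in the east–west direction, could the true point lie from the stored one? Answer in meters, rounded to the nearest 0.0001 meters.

Rounding to 6 decimal places leaves the longitude within ±5e-07° of the true value.
One degree of longitude at 55.31° is 111699 × cos 55.31° ≈ 111699 × 0.5691 = 63571.9 m.
So at most 5e-07° × 63571.9 ≈ 0.031786 m east–west.

0.0318 meters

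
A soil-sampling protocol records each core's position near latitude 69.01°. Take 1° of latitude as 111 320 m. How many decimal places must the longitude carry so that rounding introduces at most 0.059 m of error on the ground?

At 69.01° one degree of longitude covers 111320 × cos 69.01° ≈ 111320 × 0.3582 ≈ 39875.4 m.
N decimal places → at most half a unit in the last place, 0.5 × 10⁻ᴺ° = 39875.4/2 × 10⁻ᴺ m.
Need 0.5 × 39875.4 × 10⁻ᴺ ≤ 0.059 → 10⁻ᴺ ≤ 2.959e-06, so N ≥ 5.53.
At 5 places the error can reach 0.199 m, but 6 places keeps it to 0.0199 m.

6 decimal places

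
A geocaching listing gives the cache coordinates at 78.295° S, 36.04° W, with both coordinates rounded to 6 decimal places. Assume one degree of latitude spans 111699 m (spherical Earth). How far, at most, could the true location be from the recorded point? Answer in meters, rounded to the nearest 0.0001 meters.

0.0570 meters

Rounding to 6 decimal places leaves each coordinate within ±5e-07° of the true value.
N–S: 5e-07° × 111699 m/° = 0.0558495 m.
Longitude error → 5e-07 × 111699 × cos 78.295° = 5e-07 × 111699 × 0.2029 ≈ 0.0113303 m.
Combining orthogonally: (0.0558495² + 0.0113303²)^½ ≈ 0.0569872 m.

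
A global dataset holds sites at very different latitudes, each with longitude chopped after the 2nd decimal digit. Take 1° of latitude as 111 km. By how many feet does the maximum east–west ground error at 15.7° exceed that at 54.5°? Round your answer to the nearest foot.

Truncating at 2 decimal places can drop up to a full unit in the last place, so the longitude may be off by as much as 0.01°.
At 15.7°: 0.01° × 111000 × cos 15.7° = 0.01 × 111000 × 0.9627 ≈ 1068.6 m.
Error at 54.5° = 0.01° × 111000 × cos 54.5° ≈ 1110 × 0.5807 = 644.58 m.
So the lower-latitude error exceeds the higher by 1068.6 − 644.58 = 424.01 m.
Converting: 424.008 m × 3.2808 ft/m ≈ 1391.1 ft.

1391 feet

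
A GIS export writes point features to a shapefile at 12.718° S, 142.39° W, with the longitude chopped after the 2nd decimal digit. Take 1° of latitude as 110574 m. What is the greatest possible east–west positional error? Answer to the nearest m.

Truncating at 2 decimal places can drop up to a full unit in the last place, so the longitude may be off by as much as 0.01°.
One degree of longitude at 12.718° is 110574 × cos 12.718° ≈ 110574 × 0.9755 = 107861 m.
So at most 0.01° × 107861 ≈ 1078.61 m east–west.

1079 m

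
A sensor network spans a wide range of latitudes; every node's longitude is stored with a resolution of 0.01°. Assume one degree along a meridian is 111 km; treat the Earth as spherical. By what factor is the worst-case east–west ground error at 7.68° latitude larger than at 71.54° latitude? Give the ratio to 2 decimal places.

3.13

With a 0.01° grid the true value lies within half a step, ±0.01°/2 = ±0.005°, of the stored one.
Error at 7.68° = 0.005° × 111000 × cos 7.68° ≈ 555 × 0.9910 = 550.02 m.
Error at 71.54° = 0.005° × 111000 × cos 71.54° ≈ 555 × 0.3166 = 175.74 m.
The ratio reduces to cos 7.68° / cos 71.54° = 0.9910/0.3166 ≈ 3.1298.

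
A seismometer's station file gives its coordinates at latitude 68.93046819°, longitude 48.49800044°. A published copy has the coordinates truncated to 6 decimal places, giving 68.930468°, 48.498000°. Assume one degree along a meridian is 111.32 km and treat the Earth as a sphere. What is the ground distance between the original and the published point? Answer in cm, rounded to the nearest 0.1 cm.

2.8 cm

Δlat = 68.93046819 − 68.930468 = +0.00000019°; Δlon = 48.49800044 − 48.498000 = +0.00000044°.
N–S: 0.00000019° × 111320 m/° = 0.0211508 m.
E–W at 68.9305°: 0.00000044° × 111320 × cos 68.9305° = 0.00000044 × 111320 × 0.3595 ≈ 0.0176086 m.
Distance: √(0.0211508² + 0.0176086²) ≈ 0.0275213 m.
That is 0.0275213 m = 2.7521 cm.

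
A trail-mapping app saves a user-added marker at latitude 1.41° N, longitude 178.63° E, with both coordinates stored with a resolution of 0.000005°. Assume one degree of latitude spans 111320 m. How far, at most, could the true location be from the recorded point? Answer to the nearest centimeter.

With a 0.000005° grid the true value lies within half a step, ±0.000005°/2 = ±2.5e-06°, of the stored one.
North–south component: 2.5e-06° × 111320 = 0.2783 m.
Longitude error → 2.5e-06 × 111320 × cos 1.41° = 2.5e-06 × 111320 × 0.9997 ≈ 0.278216 m.
Worst case both components are at the extreme and orthogonal: √(0.2783² + 0.278216²) ≈ 0.393516 m.
That is 0.393516 m = 39.352 cm.

39 centimeters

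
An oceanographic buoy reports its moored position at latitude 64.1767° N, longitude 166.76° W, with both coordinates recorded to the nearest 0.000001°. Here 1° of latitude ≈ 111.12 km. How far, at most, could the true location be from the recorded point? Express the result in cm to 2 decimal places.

Rounding to 6 decimal places leaves each coordinate within ±5e-07° of the true value.
North–south component: 5e-07° × 111120 = 0.05556 m.
Longitude error → 5e-07 × 111120 × cos 64.1767° = 5e-07 × 111120 × 0.4356 ≈ 0.0242018 m.
Combining orthogonally: (0.05556² + 0.0242018²)^½ ≈ 0.0606023 m.
That is 0.0606023 m = 6.0602 cm.

6.06 cm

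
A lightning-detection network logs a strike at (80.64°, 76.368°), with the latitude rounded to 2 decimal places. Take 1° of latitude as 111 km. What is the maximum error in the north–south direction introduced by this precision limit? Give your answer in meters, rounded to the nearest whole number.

555 meters

Rounding to 2 decimal places leaves the latitude within ±0.005° of the true value.
So the N–S error is at most 0.005 × 111000 = 555 m.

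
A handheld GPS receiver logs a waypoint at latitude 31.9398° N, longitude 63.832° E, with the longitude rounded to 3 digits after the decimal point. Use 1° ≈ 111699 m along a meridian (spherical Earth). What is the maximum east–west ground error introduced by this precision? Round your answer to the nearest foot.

155 feet

Rounding to 3 decimal places leaves the longitude within ±0.0005° of the true value.
At latitude 31.9398° a degree of longitude spans 111699 m × cos 31.9398° = 111699 × 0.8486 ≈ 94788.3 m.
So at most 0.0005° × 94788.3 ≈ 47.3941 m east–west.
In feet: 47.3941 m ÷ 0.3048 ≈ 155.49 ft.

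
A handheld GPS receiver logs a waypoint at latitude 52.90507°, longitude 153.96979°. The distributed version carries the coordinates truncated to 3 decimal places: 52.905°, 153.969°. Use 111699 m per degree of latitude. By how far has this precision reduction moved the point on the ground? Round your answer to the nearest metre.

Δlat = 52.90507 − 52.905 = +0.00007°; Δlon = 153.96979 − 153.969 = +0.00079°.
N–S: 0.00007° × 111699 m/° = 7.81893 m.
East–west at this latitude: 0.00079° × 111699 × cos 52.905° ≈ 0.00079 × 67370 = 53.2223 m.
Combined displacement = (7.81893² + 53.2223²)^½ ≈ 53.7935 m.

54 metres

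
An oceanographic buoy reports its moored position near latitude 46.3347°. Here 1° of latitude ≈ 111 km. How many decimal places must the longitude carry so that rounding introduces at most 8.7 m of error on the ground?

4 decimal places

At 46.3347° one degree of longitude covers 111000 × cos 46.3347° ≈ 111000 × 0.6904 ≈ 76639.3 m.
Rounding to N decimal places gives at most 0.5 × 10⁻ᴺ degrees of error, i.e. 0.5 × 10⁻ᴺ × 76639.3 m.
Setting 38319.7 × 10⁻ᴺ ≤ 8.7 gives 10ᴺ ≥ 4405, i.e. N ≥ 3.64.
N = 3 would give 38.3 m (too coarse); N = 4 gives 3.83 m ≤ 8.7 m.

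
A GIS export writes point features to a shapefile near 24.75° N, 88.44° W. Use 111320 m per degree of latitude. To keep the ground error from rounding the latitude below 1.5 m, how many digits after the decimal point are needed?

5

One degree of latitude covers 111320 m.
With N decimal places the half-ulp bound is 0.5·10⁻ᴺ°, or 0.5·10⁻ᴺ × 111320 m on the ground.
Need 0.5 × 111320 × 10⁻ᴺ ≤ 1.5 → 10⁻ᴺ ≤ 2.695e-05, so N ≥ 4.57.
So 5 decimal places suffice (0.557 m); 4 would allow up to 5.57 m.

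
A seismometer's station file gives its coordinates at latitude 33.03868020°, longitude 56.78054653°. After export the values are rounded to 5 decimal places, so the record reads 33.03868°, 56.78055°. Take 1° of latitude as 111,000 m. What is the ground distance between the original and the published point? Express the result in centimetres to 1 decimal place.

The latitude changed by +0.00000020° and the longitude by -0.00000347°.
North–south shift: 0.00000020 × 111000 = 0.0222 m.
East–west at this latitude: -0.00000347° × 111000 × cos 33.0387° ≈ -0.00000347 × 93051.6 = -0.322889 m.
Hypotenuse of the two orthogonal shifts: √(0.0222² + 0.322889²) = 0.323651 m.
That is 0.323651 m = 32.365 cm.

32.4 centimetres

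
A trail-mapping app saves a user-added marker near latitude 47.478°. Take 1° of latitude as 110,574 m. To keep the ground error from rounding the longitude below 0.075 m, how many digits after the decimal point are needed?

At 47.478° one degree of longitude covers 110574 × cos 47.478° ≈ 110574 × 0.6759 ≈ 74734 m.
Rounding to N decimal places gives at most 0.5 × 10⁻ᴺ degrees of error, i.e. 0.5 × 10⁻ᴺ × 74734 m.
Setting 37367 × 10⁻ᴺ ≤ 0.075 gives 10ᴺ ≥ 4.982e+05, i.e. N ≥ 5.70.
At 5 places the error can reach 0.374 m, but 6 places keeps it to 0.0374 m.

6 decimal places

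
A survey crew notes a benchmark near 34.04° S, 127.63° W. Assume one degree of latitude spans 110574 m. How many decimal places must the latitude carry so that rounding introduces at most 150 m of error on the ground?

3

One degree of latitude covers 110574 m.
Rounding to N decimal places gives at most 0.5 × 10⁻ᴺ degrees of error, i.e. 0.5 × 10⁻ᴺ × 110574 m.
Setting 55287 × 10⁻ᴺ ≤ 150 gives 10ᴺ ≥ 368.6, i.e. N ≥ 2.57.
So 3 decimal places suffice (55.3 m); 2 would allow up to 553 m.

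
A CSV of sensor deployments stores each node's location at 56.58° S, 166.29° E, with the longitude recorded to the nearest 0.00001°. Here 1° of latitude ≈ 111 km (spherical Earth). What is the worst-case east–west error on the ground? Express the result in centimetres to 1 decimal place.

30.6 centimetres

Rounding to 5 decimal places leaves the longitude within ±5e-06° of the true value.
Parallels shrink by cos φ, so at 56.58° a degree of longitude is 111000 × 0.5508 ≈ 61135.7 m.
Maximum E–W displacement: 5e-06 × 61135.7 = 0.305679 m.
That is 0.305679 m = 30.568 cm.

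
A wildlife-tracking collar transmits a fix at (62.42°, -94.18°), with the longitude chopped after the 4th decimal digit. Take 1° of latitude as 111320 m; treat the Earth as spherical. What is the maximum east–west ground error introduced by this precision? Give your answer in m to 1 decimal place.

5.2 m

Truncating at 4 decimal places can drop up to a full unit in the last place, so the longitude may be off by as much as 0.0001°.
Parallels shrink by cos φ, so at 62.42° a degree of longitude is 111320 × 0.4630 ≈ 51539.7 m.
Maximum E–W displacement: 0.0001 × 51539.7 = 5.15397 m.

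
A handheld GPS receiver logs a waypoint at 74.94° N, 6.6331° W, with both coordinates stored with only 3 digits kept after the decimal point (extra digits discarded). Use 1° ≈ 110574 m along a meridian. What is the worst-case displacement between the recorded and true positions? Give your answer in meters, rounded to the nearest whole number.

Truncating at 3 decimal places can drop up to a full unit in the last place, so each coordinate may be off by as much as 0.001°.
N–S: 0.001° × 110574 m/° = 110.574 m.
E–W at 74.94°: 0.001° × 110574 × cos 74.94° = 0.001 × 110574 × 0.2598 ≈ 28.7305 m.
Worst case both components are at the extreme and orthogonal: √(110.574² + 28.7305²) ≈ 114.246 m.

114 meters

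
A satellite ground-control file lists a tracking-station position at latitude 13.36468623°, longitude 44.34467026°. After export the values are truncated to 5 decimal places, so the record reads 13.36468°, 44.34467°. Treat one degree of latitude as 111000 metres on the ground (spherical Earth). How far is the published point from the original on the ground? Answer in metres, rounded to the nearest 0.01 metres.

Δlat = 13.36468623 − 13.36468 = +0.00000623°; Δlon = 44.34467026 − 44.34467 = +0.00000026°.
North–south shift: 0.00000623 × 111000 = 0.69153 m.
East–west at this latitude: 0.00000026° × 111000 × cos 13.3647° ≈ 0.00000026 × 107994 = 0.0280784 m.
Hypotenuse of the two orthogonal shifts: √(0.69153² + 0.0280784²) = 0.6921 m.

0.69 metres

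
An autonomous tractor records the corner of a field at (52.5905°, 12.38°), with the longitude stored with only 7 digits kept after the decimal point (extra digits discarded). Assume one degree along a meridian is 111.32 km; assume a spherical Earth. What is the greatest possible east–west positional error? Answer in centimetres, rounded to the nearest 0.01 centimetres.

0.68 centimetres

Truncating at 7 decimal places can drop up to a full unit in the last place, so the longitude may be off by as much as 1e-07°.
At latitude 52.5905° a degree of longitude spans 111320 m × cos 52.5905° = 111320 × 0.6075 ≈ 67627.7 m.
East–west error: 1e-07° × 67627.7 m/° ≈ 0.00676277 m.
That is 0.00676277 m = 0.67628 cm.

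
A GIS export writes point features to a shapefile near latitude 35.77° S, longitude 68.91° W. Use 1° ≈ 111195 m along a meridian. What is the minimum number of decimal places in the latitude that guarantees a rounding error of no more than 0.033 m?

7 decimal places

One degree of latitude covers 111195 m.
N decimal places → at most half a unit in the last place, 0.5 × 10⁻ᴺ° = 111195/2 × 10⁻ᴺ m.
Setting 55597.5 × 10⁻ᴺ ≤ 0.033 gives 10ᴺ ≥ 1.685e+06, i.e. N ≥ 6.23.
At 6 places the error can reach 0.0556 m, but 7 places keeps it to 0.00556 m.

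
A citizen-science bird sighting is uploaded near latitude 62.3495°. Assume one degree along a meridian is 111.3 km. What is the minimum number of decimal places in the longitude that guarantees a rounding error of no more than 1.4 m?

5 decimal places

At 62.3495° one degree of longitude covers 111300 × cos 62.3495° ≈ 111300 × 0.4641 ≈ 51651.8 m.
With N decimal places the half-ulp bound is 0.5·10⁻ᴺ°, or 0.5·10⁻ᴺ × 51651.8 m on the ground.
Need 0.5 × 51651.8 × 10⁻ᴺ ≤ 1.4 → 10⁻ᴺ ≤ 5.421e-05, so N ≥ 4.27.
At 4 places the error can reach 2.58 m, but 5 places keeps it to 0.258 m.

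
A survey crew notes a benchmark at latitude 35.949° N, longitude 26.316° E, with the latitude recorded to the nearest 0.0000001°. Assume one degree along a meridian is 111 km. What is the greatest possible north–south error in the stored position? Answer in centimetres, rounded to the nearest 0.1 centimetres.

Rounding to 7 decimal places leaves the latitude within ±5e-08° of the true value.
So the N–S error is at most 5e-08 × 111000 = 0.00555 m.
That is 0.00555 m = 0.555 cm.

0.6 centimetres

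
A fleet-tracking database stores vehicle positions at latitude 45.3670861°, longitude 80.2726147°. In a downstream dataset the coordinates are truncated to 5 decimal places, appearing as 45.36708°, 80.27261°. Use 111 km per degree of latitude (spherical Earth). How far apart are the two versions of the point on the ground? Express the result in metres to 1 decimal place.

The latitude changed by +0.0000061° and the longitude by +0.0000047°.
North–south shift: 0.0000061 × 111000 = 0.6771 m.
East–west at this latitude: 0.0000047° × 111000 × cos 45.3671° ≈ 0.0000047 × 77984.4 = 0.366527 m.
Combined displacement = (0.6771² + 0.366527²)^½ ≈ 0.769939 m.

0.8 metres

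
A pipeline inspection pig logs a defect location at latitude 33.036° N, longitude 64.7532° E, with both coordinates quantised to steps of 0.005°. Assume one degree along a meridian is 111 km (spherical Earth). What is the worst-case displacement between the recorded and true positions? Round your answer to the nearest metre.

362 metres

With a 0.005° grid the true value lies within half a step, ±0.005°/2 = ±0.0025°, of the stored one.
Latitude error → 0.0025 × 111000 = 277.5 m along the meridian.
Longitude error → 0.0025 × 111000 × cos 33.036° = 0.0025 × 111000 × 0.8383 ≈ 232.636 m.
The two errors are perpendicular, so the maximum displacement is √(277.5² + 232.636²) ≈ 362.113 m.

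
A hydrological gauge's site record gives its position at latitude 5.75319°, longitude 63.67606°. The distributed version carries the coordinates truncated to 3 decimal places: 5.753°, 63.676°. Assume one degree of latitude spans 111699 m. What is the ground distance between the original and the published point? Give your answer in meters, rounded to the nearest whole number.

22 meters

Δlat = 5.75319 − 5.753 = +0.00019°; Δlon = 63.67606 − 63.676 = +0.00006°.
North–south shift: 0.00019 × 111699 = 21.2228 m.
East–west at this latitude: 0.00006° × 111699 × cos 5.753° ≈ 0.00006 × 111136 = 6.66818 m.
Combined displacement = (21.2228² + 6.66818²)^½ ≈ 22.2457 m.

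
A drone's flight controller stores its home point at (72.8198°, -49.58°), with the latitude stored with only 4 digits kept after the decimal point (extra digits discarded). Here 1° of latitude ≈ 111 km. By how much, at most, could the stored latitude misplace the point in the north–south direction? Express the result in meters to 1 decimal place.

Truncating at 4 decimal places can drop up to a full unit in the last place, so the latitude may be off by as much as 0.0001°.
Along the meridian that is 0.0001° × 111000 m/° = 11.1 m.

11.1 meters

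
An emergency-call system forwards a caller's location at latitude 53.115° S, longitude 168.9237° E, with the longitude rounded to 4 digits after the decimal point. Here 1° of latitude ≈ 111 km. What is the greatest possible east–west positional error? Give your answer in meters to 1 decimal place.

3.3 meters

Rounding to 4 decimal places leaves the longitude within ±5e-05° of the true value.
At latitude 53.115° a degree of longitude spans 111000 m × cos 53.115° = 111000 × 0.6002 ≈ 66623.4 m.
Maximum E–W displacement: 5e-05 × 66623.4 = 3.33117 m.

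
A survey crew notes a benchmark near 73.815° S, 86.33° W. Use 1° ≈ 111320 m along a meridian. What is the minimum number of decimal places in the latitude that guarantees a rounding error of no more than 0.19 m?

One degree of latitude covers 111320 m.
N decimal places → at most half a unit in the last place, 0.5 × 10⁻ᴺ° = 111320/2 × 10⁻ᴺ m.
Need 0.5 × 111320 × 10⁻ᴺ ≤ 0.19 → 10⁻ᴺ ≤ 3.414e-06, so N ≥ 5.47.
At 5 places the error can reach 0.557 m, but 6 places keeps it to 0.0557 m.

6 decimal places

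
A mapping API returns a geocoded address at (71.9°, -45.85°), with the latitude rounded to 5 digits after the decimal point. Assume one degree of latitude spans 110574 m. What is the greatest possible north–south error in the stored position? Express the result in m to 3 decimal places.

Rounding to 5 decimal places leaves the latitude within ±5e-06° of the true value.
So the N–S error is at most 5e-06 × 110574 = 0.55287 m.

0.553 m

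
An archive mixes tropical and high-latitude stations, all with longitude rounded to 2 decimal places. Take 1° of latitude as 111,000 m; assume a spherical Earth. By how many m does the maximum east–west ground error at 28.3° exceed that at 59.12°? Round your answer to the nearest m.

204 m

Rounding to 2 decimal places leaves the longitude within ±0.005° of the true value.
At 28.3°: 0.005° × 111000 × cos 28.3° = 0.005 × 111000 × 0.8805 ≈ 488.66 m.
At 59.12°: 0.005° × 111000 × cos 59.12° = 0.005 × 111000 × 0.5132 ≈ 284.85 m.
So the lower-latitude error exceeds the higher by 488.66 − 284.85 = 203.82 m.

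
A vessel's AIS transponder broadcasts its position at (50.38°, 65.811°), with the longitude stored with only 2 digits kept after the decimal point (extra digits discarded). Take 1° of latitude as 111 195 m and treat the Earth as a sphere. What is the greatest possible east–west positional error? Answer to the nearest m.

709 m

Truncating at 2 decimal places can drop up to a full unit in the last place, so the longitude may be off by as much as 0.01°.
One degree of longitude at 50.38° is 111195 × cos 50.38° ≈ 111195 × 0.6377 = 70908.3 m.
Maximum E–W displacement: 0.01 × 70908.3 = 709.083 m.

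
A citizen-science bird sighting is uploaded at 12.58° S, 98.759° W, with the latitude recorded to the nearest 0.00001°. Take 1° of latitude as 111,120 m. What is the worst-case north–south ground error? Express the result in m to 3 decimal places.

0.556 m

Rounding to 5 decimal places leaves the latitude within ±5e-06° of the true value.
North–south distance: 5e-06° × 111120 m/° = 0.5556 m.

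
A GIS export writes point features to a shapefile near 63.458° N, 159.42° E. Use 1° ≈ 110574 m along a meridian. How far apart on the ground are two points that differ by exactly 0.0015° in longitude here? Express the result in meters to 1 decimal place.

74.1 meters

One degree of longitude here spans 110574 × cos 63.458° = 110574 × 0.4469 ≈ 49410.4 m; 0.0015° of that is 74.1156 m.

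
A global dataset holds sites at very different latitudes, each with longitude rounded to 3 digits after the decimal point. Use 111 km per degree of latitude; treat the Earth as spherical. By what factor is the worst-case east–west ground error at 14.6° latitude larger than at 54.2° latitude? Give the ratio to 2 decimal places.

Rounding to 3 decimal places leaves the longitude within ±0.0005° of the true value.
Error at 14.6° = 0.0005° × 111000 × cos 14.6° ≈ 55.5 × 0.9677 = 53.708 m.
At 54.2°: 0.0005° × 111000 × cos 54.2° = 0.0005 × 111000 × 0.5850 ≈ 32.465 m.
The ratio reduces to cos 14.6° / cos 54.2° = 0.9677/0.5850 ≈ 1.6543.

1.65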